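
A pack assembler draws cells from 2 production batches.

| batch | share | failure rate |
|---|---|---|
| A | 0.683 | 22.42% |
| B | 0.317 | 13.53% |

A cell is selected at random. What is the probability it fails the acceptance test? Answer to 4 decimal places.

0.1960

P(F) = P(F|A)·P(A) + P(F|B)·P(B)
      = 0.2242·0.683 + 0.1353·0.317
      = 0.1531286 + 0.0428901 = 0.1960187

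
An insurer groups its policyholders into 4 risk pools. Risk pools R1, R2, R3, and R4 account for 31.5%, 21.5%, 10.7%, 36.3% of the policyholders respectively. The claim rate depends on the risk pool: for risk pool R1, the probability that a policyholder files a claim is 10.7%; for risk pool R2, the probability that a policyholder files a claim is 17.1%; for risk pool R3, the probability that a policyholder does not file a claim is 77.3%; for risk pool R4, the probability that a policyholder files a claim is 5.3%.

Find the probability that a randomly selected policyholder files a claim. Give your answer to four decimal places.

P(C|R3) = 1 − 0.773 = 0.227.
P(C) = P(C|R1)·P(R1) + P(C|R2)·P(R2) + P(C|R3)·P(R3) + P(C|R4)·P(R4)
      = 0.107·0.315 + 0.171·0.215 + 0.227·0.107 + 0.053·0.363
      = 0.033705 + 0.036765 + 0.024289 + 0.019239 = 0.113998

P(C) ≈ 0.1140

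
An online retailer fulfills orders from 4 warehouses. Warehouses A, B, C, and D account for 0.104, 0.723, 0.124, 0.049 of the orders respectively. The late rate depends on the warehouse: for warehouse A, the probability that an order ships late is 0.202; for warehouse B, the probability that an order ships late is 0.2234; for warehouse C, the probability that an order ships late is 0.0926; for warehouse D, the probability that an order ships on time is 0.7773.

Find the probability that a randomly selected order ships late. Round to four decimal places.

P(L|D) = 1 − 0.7773 = 0.2227.
P(L) = P(L|A)·P(A) + P(L|B)·P(B) + P(L|C)·P(C) + P(L|D)·P(D)
      = 0.202·0.104 + 0.2234·0.723 + 0.0926·0.124 + 0.2227·0.049
      = 0.021008 + 0.1615182 + 0.0114824 + 0.0109123 = 0.2049209

P(L) ≈ 0.2049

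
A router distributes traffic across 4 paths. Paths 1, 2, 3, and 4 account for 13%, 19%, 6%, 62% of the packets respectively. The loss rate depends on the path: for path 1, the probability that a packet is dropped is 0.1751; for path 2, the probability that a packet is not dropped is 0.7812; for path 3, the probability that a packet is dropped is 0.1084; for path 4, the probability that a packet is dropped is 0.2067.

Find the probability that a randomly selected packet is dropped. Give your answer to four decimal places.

P(L|2) = 1 − 0.7812 = 0.2188.
P(L) = P(L|1)·P(1) + P(L|2)·P(2) + P(L|3)·P(3) + P(L|4)·P(4)
      = 0.1751·0.13 + 0.2188·0.19 + 0.1084·0.06 + 0.2067·0.62
      = 0.022763 + 0.041572 + 0.006504 + 0.128154 = 0.198993

0.1990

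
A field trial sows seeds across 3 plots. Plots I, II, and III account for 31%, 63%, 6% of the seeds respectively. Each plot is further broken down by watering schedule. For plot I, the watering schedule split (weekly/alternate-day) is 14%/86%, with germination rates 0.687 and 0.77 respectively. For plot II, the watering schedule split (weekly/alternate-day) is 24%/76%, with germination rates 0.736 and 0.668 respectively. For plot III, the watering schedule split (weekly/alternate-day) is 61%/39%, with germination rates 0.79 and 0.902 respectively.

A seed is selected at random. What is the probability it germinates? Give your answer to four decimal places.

0.7162

P(G|I) = 0.14·0.687 + 0.86·0.77 = 0.09618 + 0.6622 = 0.75838
P(G|II) = 0.24·0.736 + 0.76·0.668 = 0.17664 + 0.50768 = 0.68432
P(G|III) = 0.61·0.79 + 0.39·0.902 = 0.4819 + 0.35178 = 0.83368
By total probability over the outer partition,
P(G) = 0.31·0.75838 + 0.63·0.68432 + 0.06·0.83368
      = 0.2350978 + 0.4311216 + 0.0500208 = 0.7162402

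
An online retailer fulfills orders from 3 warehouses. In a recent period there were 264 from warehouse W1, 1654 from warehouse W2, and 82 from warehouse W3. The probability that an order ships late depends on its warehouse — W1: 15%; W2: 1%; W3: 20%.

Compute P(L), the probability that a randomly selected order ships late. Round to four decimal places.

P(L) ≈ 0.0363

Total: 264 + 1654 + 82 = 2000.
P(W1) = 264/2000 = 0.132. P(W2) = 1654/2000 = 0.827. P(W3) = 82/2000 = 0.041.
P(L) = P(L|W1)·P(W1) + P(L|W2)·P(W2) + P(L|W3)·P(W3)
      = 0.15·0.132 + 0.01·0.827 + 0.2·0.041
      = 0.0198 + 0.00827 + 0.0082 = 0.03627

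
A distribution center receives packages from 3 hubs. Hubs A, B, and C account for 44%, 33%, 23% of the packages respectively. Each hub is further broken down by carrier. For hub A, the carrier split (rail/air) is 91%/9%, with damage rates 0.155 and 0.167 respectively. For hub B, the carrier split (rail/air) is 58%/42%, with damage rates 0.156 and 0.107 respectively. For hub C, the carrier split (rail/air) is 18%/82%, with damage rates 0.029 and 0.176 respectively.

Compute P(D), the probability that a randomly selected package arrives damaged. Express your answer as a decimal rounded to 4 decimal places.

P(D|A) = 0.91·0.155 + 0.09·0.167 = 0.14105 + 0.01503 = 0.15608
P(D|B) = 0.58·0.156 + 0.42·0.107 = 0.09048 + 0.04494 = 0.13542
P(D|C) = 0.18·0.029 + 0.82·0.176 = 0.00522 + 0.14432 = 0.14954
By total probability over the outer partition,
P(D) = 0.44·0.15608 + 0.33·0.13542 + 0.23·0.14954
      = 0.0686752 + 0.0446886 + 0.0343942 = 0.147758

0.1478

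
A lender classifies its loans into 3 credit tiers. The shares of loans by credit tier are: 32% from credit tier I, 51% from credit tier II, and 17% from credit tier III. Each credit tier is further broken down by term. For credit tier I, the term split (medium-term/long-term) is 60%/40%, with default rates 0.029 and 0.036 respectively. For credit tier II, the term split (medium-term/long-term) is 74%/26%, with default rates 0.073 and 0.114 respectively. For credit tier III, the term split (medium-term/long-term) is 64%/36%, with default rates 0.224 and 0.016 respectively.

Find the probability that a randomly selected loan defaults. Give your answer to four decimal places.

P(D|I) = 0.6·0.029 + 0.4·0.036 = 0.0174 + 0.0144 = 0.0318
P(D|II) = 0.74·0.073 + 0.26·0.114 = 0.05402 + 0.02964 = 0.08366
P(D|III) = 0.64·0.224 + 0.36·0.016 = 0.14336 + 0.00576 = 0.14912
By total probability over the outer partition,
P(D) = 0.32·0.0318 + 0.51·0.08366 + 0.17·0.14912
      = 0.010176 + 0.0426666 + 0.0253504 = 0.078193

0.0782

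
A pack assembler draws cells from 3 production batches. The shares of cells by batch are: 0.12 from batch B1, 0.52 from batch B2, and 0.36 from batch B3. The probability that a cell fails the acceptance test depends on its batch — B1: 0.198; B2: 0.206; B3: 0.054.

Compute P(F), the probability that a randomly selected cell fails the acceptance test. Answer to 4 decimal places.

P(F) = P(F|B1)·P(B1) + P(F|B2)·P(B2) + P(F|B3)·P(B3)
      = 0.198·0.12 + 0.206·0.52 + 0.054·0.36
      = 0.02376 + 0.10712 + 0.01944 = 0.15032

P(F) ≈ 0.1503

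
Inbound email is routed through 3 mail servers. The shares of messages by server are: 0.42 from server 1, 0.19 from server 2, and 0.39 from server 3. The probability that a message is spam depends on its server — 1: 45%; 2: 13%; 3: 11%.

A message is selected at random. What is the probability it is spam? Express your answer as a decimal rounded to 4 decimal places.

Using total probability over the partition,
P(S) = P(S|1)·P(1) + P(S|2)·P(2) + P(S|3)·P(3)
      = 0.45·0.42 + 0.13·0.19 + 0.11·0.39
      = 0.189 + 0.0247 + 0.0429 = 0.2566

P(S) ≈ 0.2566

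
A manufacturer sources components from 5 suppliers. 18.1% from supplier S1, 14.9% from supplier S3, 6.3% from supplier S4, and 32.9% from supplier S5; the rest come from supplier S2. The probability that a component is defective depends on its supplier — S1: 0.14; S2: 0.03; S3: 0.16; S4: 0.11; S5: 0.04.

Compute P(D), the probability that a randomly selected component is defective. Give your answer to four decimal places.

P(D) ≈ 0.0776

P(S2) = 1 − (0.181 + 0.149 + 0.063 + 0.329) = 0.278.
P(D) = P(D|S1)·P(S1) + P(D|S2)·P(S2) + P(D|S3)·P(S3) + P(D|S4)·P(S4) + P(D|S5)·P(S5)
      = 0.14·0.181 + 0.03·0.278 + 0.16·0.149 + 0.11·0.063 + 0.04·0.329
      = 0.02534 + 0.00834 + 0.02384 + 0.00693 + 0.01316 = 0.07761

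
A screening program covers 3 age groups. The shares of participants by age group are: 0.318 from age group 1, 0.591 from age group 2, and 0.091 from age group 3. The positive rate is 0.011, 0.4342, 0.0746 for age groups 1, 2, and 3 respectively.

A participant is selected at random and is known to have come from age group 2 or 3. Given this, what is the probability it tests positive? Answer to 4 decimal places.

P(T|S) ≈ 0.3862

Let S = {2, 3}.
P(S) = 0.591 + 0.091 = 0.682.
P(T ∩ S) = 0.4342·0.591 + 0.0746·0.091 = 0.2566122 + 0.0067886 = 0.2634008.
P(T | S) = 0.2634008 / 0.682 = 0.386218…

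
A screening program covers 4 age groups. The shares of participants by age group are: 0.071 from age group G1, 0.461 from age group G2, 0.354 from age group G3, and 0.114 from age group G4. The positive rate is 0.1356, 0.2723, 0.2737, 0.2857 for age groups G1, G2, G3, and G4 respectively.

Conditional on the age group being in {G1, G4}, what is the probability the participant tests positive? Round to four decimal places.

Let S = {G1, G4}.
P(S) = 0.071 + 0.114 = 0.185.
P(T ∩ S) = 0.1356·0.071 + 0.2857·0.114 = 0.0096276 + 0.0325698 = 0.0421974.
P(T | S) = 0.0421974 / 0.185 = 0.228094…

0.2281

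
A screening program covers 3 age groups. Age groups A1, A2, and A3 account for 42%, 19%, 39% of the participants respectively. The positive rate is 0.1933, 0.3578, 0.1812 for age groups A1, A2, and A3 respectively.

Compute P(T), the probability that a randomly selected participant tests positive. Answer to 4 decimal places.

P(T) = P(T|A1)·P(A1) + P(T|A2)·P(A2) + P(T|A3)·P(A3)
      = 0.1933·0.42 + 0.3578·0.19 + 0.1812·0.39
      = 0.081186 + 0.067982 + 0.070668 = 0.219836

P(T) ≈ 0.2198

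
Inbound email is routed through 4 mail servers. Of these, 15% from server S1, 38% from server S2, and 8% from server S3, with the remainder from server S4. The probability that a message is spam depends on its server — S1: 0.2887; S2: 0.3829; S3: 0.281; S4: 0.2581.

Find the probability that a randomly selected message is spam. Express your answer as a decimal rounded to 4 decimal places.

P(S) ≈ 0.3119

P(S4) = 1 − (0.15 + 0.38 + 0.08) = 0.39.
Summing over the partition,
P(S) = P(S|S1)·P(S1) + P(S|S2)·P(S2) + P(S|S3)·P(S3) + P(S|S4)·P(S4)
      = 0.2887·0.15 + 0.3829·0.38 + 0.281·0.08 + 0.2581·0.39
      = 0.043305 + 0.145502 + 0.02248 + 0.100659 = 0.311946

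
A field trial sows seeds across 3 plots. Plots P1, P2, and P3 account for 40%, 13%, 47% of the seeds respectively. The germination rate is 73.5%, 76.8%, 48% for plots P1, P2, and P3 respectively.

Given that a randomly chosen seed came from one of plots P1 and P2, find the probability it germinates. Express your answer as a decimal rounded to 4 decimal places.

Let S = {P1, P2}.
P(S) = 0.4 + 0.13 = 0.53.
P(G ∩ S) = 0.735·0.4 + 0.768·0.13 = 0.294 + 0.09984 = 0.39384.
P(G | S) = 0.39384 / 0.53 = 0.743094…

0.7431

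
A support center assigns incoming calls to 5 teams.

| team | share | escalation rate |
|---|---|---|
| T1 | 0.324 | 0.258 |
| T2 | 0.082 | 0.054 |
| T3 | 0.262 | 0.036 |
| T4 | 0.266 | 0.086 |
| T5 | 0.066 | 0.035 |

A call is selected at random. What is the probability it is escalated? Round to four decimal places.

P(E) = P(E|T1)·P(T1) + P(E|T2)·P(T2) + P(E|T3)·P(T3) + P(E|T4)·P(T4) + P(E|T5)·P(T5)
      = 0.258·0.324 + 0.054·0.082 + 0.036·0.262 + 0.086·0.266 + 0.035·0.066
      = 0.083592 + 0.004428 + 0.009432 + 0.022876 + 0.00231 = 0.122638

P(E) ≈ 0.1226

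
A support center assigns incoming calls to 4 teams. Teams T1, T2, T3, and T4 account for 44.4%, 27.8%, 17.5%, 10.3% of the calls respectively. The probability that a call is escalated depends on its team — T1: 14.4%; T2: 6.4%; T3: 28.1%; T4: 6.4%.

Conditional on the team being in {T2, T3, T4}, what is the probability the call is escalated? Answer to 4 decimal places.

P(E|S) ≈ 0.1323

Let S = {T2, T3, T4}.
P(S) = 0.278 + 0.175 + 0.103 = 0.556.
P(E ∩ S) = 0.064·0.278 + 0.281·0.175 + 0.064·0.103 = 0.017792 + 0.049175 + 0.006592 = 0.073559.
P(E | S) = 0.073559 / 0.556 = 0.132300…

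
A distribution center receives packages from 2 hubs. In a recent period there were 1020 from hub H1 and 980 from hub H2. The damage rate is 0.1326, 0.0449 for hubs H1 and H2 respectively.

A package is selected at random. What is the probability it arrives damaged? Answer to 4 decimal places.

Total: 1020 + 980 = 2000.
P(H1) = 1020/2000 = 0.51. P(H2) = 980/2000 = 0.49.
Summing over the partition,
P(D) = P(D|H1)·P(H1) + P(D|H2)·P(H2)
      = 0.1326·0.51 + 0.0449·0.49
      = 0.067626 + 0.022001 = 0.089627

0.0896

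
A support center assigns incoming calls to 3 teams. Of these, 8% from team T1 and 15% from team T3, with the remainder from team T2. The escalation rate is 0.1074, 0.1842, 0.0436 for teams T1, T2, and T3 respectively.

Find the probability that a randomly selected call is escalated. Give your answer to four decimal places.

P(T2) = 1 − (0.08 + 0.15) = 0.77.
By the law of total probability,
P(E) = P(E|T1)·P(T1) + P(E|T2)·P(T2) + P(E|T3)·P(T3)
      = 0.1074·0.08 + 0.1842·0.77 + 0.0436·0.15
      = 0.008592 + 0.141834 + 0.00654 = 0.156966

0.1570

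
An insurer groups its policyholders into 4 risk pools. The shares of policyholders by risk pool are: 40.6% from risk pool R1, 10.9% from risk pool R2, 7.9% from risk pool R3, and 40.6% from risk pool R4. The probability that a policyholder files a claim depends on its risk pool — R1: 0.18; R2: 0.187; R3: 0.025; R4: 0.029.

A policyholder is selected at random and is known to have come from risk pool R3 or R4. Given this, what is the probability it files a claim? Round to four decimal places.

Let S = {R3, R4}.
P(S) = 0.079 + 0.406 = 0.485.
P(C ∩ S) = 0.025·0.079 + 0.029·0.406 = 0.001975 + 0.011774 = 0.013749.
P(C | S) = 0.013749 / 0.485 = 0.028348…

P(C|S) ≈ 0.0283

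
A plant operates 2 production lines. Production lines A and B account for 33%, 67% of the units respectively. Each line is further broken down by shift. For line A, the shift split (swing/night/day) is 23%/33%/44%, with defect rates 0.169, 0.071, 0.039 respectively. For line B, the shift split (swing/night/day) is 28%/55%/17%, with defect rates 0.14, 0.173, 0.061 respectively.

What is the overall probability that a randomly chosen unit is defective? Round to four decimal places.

P(D|A) = 0.23·0.169 + 0.33·0.071 + 0.44·0.039 = 0.03887 + 0.02343 + 0.01716 = 0.07946
P(D|B) = 0.28·0.14 + 0.55·0.173 + 0.17·0.061 = 0.0392 + 0.09515 + 0.01037 = 0.14472
By total probability over the outer partition,
P(D) = 0.33·0.07946 + 0.67·0.14472
      = 0.0262218 + 0.0969624 = 0.1231842

0.1232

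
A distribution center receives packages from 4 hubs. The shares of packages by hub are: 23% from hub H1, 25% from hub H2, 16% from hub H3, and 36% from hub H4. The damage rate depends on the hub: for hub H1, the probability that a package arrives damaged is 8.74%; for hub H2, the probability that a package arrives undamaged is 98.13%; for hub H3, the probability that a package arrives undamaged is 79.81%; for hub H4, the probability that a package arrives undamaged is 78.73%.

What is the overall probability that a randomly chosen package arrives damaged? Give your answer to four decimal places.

0.1337

P(D|H2) = 1 − 0.9813 = 0.0187.
P(D|H3) = 1 − 0.7981 = 0.2019.
P(D|H4) = 1 − 0.7873 = 0.2127.
P(D) = P(D|H1)·P(H1) + P(D|H2)·P(H2) + P(D|H3)·P(H3) + P(D|H4)·P(H4)
      = 0.0874·0.23 + 0.0187·0.25 + 0.2019·0.16 + 0.2127·0.36
      = 0.020102 + 0.004675 + 0.032304 + 0.076572 = 0.133653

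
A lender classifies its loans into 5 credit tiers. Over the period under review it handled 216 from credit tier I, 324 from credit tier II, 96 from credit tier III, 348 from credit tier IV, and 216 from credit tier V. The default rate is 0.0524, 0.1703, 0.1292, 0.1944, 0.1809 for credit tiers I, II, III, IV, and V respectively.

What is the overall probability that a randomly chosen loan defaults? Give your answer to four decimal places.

Total: 216 + 324 + 96 + 348 + 216 = 1200.
P(I) = 216/1200 = 0.18. P(II) = 324/1200 = 0.27. P(III) = 96/1200 = 0.08. P(IV) = 348/1200 = 0.29. P(V) = 216/1200 = 0.18.
P(D) = P(D|I)·P(I) + P(D|II)·P(II) + P(D|III)·P(III) + P(D|IV)·P(IV) + P(D|V)·P(V)
      = 0.0524·0.18 + 0.1703·0.27 + 0.1292·0.08 + 0.1944·0.29 + 0.1809·0.18
      = 0.009432 + 0.045981 + 0.010336 + 0.056376 + 0.032562 = 0.154687

P(D) ≈ 0.1547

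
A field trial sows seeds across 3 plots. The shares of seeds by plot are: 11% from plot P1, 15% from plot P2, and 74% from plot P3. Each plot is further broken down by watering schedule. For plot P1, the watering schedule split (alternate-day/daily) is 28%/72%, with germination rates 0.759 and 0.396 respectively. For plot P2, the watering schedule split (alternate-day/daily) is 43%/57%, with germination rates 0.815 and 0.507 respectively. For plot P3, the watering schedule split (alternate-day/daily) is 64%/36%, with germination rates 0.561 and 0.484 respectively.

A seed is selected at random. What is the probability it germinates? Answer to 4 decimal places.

P(G|P1) = 0.28·0.759 + 0.72·0.396 = 0.21252 + 0.28512 = 0.49764
P(G|P2) = 0.43·0.815 + 0.57·0.507 = 0.35045 + 0.28899 = 0.63944
P(G|P3) = 0.64·0.561 + 0.36·0.484 = 0.35904 + 0.17424 = 0.53328
By total probability over the outer partition,
P(G) = 0.11·0.49764 + 0.15·0.63944 + 0.74·0.53328
      = 0.0547404 + 0.095916 + 0.3946272 = 0.5452836

P(G) ≈ 0.5453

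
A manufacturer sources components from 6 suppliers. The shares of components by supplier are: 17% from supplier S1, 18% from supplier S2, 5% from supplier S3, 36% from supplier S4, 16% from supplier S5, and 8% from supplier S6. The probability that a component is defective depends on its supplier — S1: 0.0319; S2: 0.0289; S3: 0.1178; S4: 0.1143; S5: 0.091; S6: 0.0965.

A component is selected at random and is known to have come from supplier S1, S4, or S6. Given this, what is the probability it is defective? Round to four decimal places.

P(D|S) ≈ 0.0890

Let S = {S1, S4, S6}.
P(S) = 0.17 + 0.36 + 0.08 = 0.61.
P(D ∩ S) = 0.0319·0.17 + 0.1143·0.36 + 0.0965·0.08 = 0.005423 + 0.041148 + 0.00772 = 0.054291.
P(D | S) = 0.054291 / 0.61 = 0.089002…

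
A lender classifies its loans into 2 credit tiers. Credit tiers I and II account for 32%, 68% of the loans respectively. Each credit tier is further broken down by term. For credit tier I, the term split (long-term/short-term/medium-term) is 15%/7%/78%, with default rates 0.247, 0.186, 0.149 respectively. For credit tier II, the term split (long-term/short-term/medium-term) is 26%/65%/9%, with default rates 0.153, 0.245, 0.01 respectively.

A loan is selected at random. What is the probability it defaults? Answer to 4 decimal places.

P(D|I) = 0.15·0.247 + 0.07·0.186 + 0.78·0.149 = 0.03705 + 0.01302 + 0.11622 = 0.16629
P(D|II) = 0.26·0.153 + 0.65·0.245 + 0.09·0.01 = 0.03978 + 0.15925 + 0.0009 = 0.19993
Then overall,
P(D) = 0.32·0.16629 + 0.68·0.19993
      = 0.0532128 + 0.1359524 = 0.1891652

P(D) ≈ 0.1892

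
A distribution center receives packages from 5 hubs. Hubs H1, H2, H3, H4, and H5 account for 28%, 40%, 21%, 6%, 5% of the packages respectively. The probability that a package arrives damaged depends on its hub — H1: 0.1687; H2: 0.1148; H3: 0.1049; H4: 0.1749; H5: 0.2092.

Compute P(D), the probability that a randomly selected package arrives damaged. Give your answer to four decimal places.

P(D) = P(D|H1)·P(H1) + P(D|H2)·P(H2) + P(D|H3)·P(H3) + P(D|H4)·P(H4) + P(D|H5)·P(H5)
      = 0.1687·0.28 + 0.1148·0.4 + 0.1049·0.21 + 0.1749·0.06 + 0.2092·0.05
      = 0.047236 + 0.04592 + 0.022029 + 0.010494 + 0.01046 = 0.136139

0.1361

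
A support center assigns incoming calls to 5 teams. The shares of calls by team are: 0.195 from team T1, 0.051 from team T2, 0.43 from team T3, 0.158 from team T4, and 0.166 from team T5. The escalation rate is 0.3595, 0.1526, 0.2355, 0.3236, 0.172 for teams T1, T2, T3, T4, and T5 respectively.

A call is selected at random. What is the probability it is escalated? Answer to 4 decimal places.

Using total probability over the partition,
P(E) = P(E|T1)·P(T1) + P(E|T2)·P(T2) + P(E|T3)·P(T3) + P(E|T4)·P(T4) + P(E|T5)·P(T5)
      = 0.3595·0.195 + 0.1526·0.051 + 0.2355·0.43 + 0.3236·0.158 + 0.172·0.166
      = 0.0701025 + 0.0077826 + 0.101265 + 0.0511288 + 0.028552 = 0.2588309

P(E) ≈ 0.2588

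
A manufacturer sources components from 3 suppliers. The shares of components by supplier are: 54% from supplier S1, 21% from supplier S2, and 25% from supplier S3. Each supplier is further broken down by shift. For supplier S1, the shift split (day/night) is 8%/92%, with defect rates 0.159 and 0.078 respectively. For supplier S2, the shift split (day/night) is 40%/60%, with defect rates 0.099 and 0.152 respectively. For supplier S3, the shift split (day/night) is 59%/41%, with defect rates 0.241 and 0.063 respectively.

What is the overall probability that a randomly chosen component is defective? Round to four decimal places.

P(D|S1) = 0.08·0.159 + 0.92·0.078 = 0.01272 + 0.07176 = 0.08448
P(D|S2) = 0.4·0.099 + 0.6·0.152 = 0.0396 + 0.0912 = 0.1308
P(D|S3) = 0.59·0.241 + 0.41·0.063 = 0.14219 + 0.02583 = 0.16802
By total probability over the outer partition,
P(D) = 0.54·0.08448 + 0.21·0.1308 + 0.25·0.16802
      = 0.0456192 + 0.027468 + 0.042005 = 0.1150922

P(D) ≈ 0.1151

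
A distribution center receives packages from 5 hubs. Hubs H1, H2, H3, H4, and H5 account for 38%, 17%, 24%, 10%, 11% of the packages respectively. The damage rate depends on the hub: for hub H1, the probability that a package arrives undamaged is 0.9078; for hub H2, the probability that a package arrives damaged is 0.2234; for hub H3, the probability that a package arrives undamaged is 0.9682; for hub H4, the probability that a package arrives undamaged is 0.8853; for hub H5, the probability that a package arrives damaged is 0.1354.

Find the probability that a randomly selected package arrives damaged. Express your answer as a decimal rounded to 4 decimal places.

P(D|H1) = 1 − 0.9078 = 0.0922.
P(D|H3) = 1 − 0.9682 = 0.0318.
P(D|H4) = 1 − 0.8853 = 0.1147.
P(D) = P(D|H1)·P(H1) + P(D|H2)·P(H2) + P(D|H3)·P(H3) + P(D|H4)·P(H4) + P(D|H5)·P(H5)
      = 0.0922·0.38 + 0.2234·0.17 + 0.0318·0.24 + 0.1147·0.1 + 0.1354·0.11
      = 0.035036 + 0.037978 + 0.007632 + 0.01147 + 0.014894 = 0.10701

0.1070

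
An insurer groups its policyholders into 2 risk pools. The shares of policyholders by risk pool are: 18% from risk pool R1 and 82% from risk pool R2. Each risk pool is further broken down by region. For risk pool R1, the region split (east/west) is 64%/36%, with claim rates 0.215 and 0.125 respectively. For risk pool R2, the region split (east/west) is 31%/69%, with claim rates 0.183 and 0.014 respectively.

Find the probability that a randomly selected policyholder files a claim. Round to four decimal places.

P(C|R1) = 0.64·0.215 + 0.36·0.125 = 0.1376 + 0.045 = 0.1826
P(C|R2) = 0.31·0.183 + 0.69·0.014 = 0.05673 + 0.00966 = 0.06639
Then overall,
P(C) = 0.18·0.1826 + 0.82·0.06639
      = 0.032868 + 0.0544398 = 0.0873078

P(C) ≈ 0.0873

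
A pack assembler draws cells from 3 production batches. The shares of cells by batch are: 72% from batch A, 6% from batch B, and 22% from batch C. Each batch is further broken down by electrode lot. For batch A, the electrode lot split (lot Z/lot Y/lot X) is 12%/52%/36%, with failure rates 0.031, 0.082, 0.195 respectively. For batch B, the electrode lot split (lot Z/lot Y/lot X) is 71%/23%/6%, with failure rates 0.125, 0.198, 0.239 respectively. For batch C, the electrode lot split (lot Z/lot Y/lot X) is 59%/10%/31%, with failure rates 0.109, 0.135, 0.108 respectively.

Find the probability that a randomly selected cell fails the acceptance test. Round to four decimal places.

0.1173

P(F|A) = 0.12·0.031 + 0.52·0.082 + 0.36·0.195 = 0.00372 + 0.04264 + 0.0702 = 0.11656
P(F|B) = 0.71·0.125 + 0.23·0.198 + 0.06·0.239 = 0.08875 + 0.04554 + 0.01434 = 0.14863
P(F|C) = 0.59·0.109 + 0.1·0.135 + 0.31·0.108 = 0.06431 + 0.0135 + 0.03348 = 0.11129
By total probability over the outer partition,
P(F) = 0.72·0.11656 + 0.06·0.14863 + 0.22·0.11129
      = 0.0839232 + 0.0089178 + 0.0244838 = 0.1173248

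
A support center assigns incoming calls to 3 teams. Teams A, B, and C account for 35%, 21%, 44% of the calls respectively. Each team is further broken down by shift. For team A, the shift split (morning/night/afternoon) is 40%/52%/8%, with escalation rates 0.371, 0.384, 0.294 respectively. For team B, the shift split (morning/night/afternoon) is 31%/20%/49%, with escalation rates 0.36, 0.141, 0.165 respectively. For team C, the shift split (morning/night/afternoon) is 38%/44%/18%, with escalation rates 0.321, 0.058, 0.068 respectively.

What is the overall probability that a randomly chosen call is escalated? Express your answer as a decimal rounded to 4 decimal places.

P(E|A) = 0.4·0.371 + 0.52·0.384 + 0.08·0.294 = 0.1484 + 0.19968 + 0.02352 = 0.3716
P(E|B) = 0.31·0.36 + 0.2·0.141 + 0.49·0.165 = 0.1116 + 0.0282 + 0.08085 = 0.22065
P(E|C) = 0.38·0.321 + 0.44·0.058 + 0.18·0.068 = 0.12198 + 0.02552 + 0.01224 = 0.15974
Then overall,
P(E) = 0.35·0.3716 + 0.21·0.22065 + 0.44·0.15974
      = 0.13006 + 0.0463365 + 0.0702856 = 0.2466821

P(E) ≈ 0.2467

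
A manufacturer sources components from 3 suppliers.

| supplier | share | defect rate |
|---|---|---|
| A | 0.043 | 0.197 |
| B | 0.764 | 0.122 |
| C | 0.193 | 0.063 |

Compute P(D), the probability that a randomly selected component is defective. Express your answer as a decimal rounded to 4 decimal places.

Using total probability over the partition,
P(D) = P(D|A)·P(A) + P(D|B)·P(B) + P(D|C)·P(C)
      = 0.197·0.043 + 0.122·0.764 + 0.063·0.193
      = 0.008471 + 0.093208 + 0.012159 = 0.113838

0.1138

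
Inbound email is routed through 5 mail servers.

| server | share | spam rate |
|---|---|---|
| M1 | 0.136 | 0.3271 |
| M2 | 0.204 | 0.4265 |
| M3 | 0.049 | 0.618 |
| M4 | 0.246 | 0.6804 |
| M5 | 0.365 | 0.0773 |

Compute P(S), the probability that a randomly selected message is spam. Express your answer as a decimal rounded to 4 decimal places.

0.3574

By the law of total probability,
P(S) = P(S|M1)·P(M1) + P(S|M2)·P(M2) + P(S|M3)·P(M3) + P(S|M4)·P(M4) + P(S|M5)·P(M5)
      = 0.3271·0.136 + 0.4265·0.204 + 0.618·0.049 + 0.6804·0.246 + 0.0773·0.365
      = 0.0444856 + 0.087006 + 0.030282 + 0.1673784 + 0.0282145 = 0.3573665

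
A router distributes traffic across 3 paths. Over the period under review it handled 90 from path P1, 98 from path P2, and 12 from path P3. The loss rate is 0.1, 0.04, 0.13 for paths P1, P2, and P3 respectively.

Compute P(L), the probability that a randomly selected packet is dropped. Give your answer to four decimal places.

P(L) ≈ 0.0724

Total: 90 + 98 + 12 = 200.
P(P1) = 90/200 = 0.45. P(P2) = 98/200 = 0.49. P(P3) = 12/200 = 0.06.
P(L) = P(L|P1)·P(P1) + P(L|P2)·P(P2) + P(L|P3)·P(P3)
      = 0.1·0.45 + 0.04·0.49 + 0.13·0.06
      = 0.045 + 0.0196 + 0.0078 = 0.0724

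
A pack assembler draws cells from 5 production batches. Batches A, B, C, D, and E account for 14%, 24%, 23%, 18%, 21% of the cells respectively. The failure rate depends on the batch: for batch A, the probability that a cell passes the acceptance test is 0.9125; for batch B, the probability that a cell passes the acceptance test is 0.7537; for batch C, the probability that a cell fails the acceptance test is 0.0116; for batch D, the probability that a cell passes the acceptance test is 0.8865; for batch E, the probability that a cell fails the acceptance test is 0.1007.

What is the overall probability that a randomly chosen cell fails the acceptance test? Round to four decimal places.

P(F|A) = 1 − 0.9125 = 0.0875.
P(F|B) = 1 − 0.7537 = 0.2463.
P(F|D) = 1 − 0.8865 = 0.1135.
Using total probability over the partition,
P(F) = P(F|A)·P(A) + P(F|B)·P(B) + P(F|C)·P(C) + P(F|D)·P(D) + P(F|E)·P(E)
      = 0.0875·0.14 + 0.2463·0.24 + 0.0116·0.23 + 0.1135·0.18 + 0.1007·0.21
      = 0.01225 + 0.059112 + 0.002668 + 0.02043 + 0.021147 = 0.115607

P(F) ≈ 0.1156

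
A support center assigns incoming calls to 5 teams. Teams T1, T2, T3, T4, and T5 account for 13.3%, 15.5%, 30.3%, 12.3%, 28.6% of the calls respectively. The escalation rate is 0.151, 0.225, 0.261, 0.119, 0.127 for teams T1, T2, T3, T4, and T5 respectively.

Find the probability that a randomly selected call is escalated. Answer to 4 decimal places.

P(E) = P(E|T1)·P(T1) + P(E|T2)·P(T2) + P(E|T3)·P(T3) + P(E|T4)·P(T4) + P(E|T5)·P(T5)
      = 0.151·0.133 + 0.225·0.155 + 0.261·0.303 + 0.119·0.123 + 0.127·0.286
      = 0.020083 + 0.034875 + 0.079083 + 0.014637 + 0.036322 = 0.185

0.1850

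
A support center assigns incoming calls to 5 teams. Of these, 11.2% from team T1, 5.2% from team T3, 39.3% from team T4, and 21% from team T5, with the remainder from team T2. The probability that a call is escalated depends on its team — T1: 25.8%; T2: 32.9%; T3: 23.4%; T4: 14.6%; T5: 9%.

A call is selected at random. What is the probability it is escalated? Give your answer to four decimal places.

P(T2) = 1 − (0.112 + 0.052 + 0.393 + 0.21) = 0.233.
Summing over the partition,
P(E) = P(E|T1)·P(T1) + P(E|T2)·P(T2) + P(E|T3)·P(T3) + P(E|T4)·P(T4) + P(E|T5)·P(T5)
      = 0.258·0.112 + 0.329·0.233 + 0.234·0.052 + 0.146·0.393 + 0.09·0.21
      = 0.028896 + 0.076657 + 0.012168 + 0.057378 + 0.0189 = 0.193999

0.1940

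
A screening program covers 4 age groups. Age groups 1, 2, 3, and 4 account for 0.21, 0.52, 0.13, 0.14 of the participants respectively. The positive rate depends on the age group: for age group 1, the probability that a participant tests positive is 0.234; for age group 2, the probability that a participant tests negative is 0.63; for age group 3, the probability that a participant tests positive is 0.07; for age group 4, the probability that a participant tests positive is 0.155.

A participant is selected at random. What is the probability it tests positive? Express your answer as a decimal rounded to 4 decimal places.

0.2723

P(T|2) = 1 − 0.63 = 0.37.
Using total probability over the partition,
P(T) = P(T|1)·P(1) + P(T|2)·P(2) + P(T|3)·P(3) + P(T|4)·P(4)
      = 0.234·0.21 + 0.37·0.52 + 0.07·0.13 + 0.155·0.14
      = 0.04914 + 0.1924 + 0.0091 + 0.0217 = 0.27234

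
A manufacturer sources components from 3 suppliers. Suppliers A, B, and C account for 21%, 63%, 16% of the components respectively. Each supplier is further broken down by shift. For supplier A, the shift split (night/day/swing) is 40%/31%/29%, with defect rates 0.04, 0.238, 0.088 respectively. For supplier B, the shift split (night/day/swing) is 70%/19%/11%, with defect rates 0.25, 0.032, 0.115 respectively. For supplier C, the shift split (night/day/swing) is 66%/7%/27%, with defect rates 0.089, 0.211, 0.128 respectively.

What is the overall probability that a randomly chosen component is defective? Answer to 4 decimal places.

P(D|A) = 0.4·0.04 + 0.31·0.238 + 0.29·0.088 = 0.016 + 0.07378 + 0.02552 = 0.1153
P(D|B) = 0.7·0.25 + 0.19·0.032 + 0.11·0.115 = 0.175 + 0.00608 + 0.01265 = 0.19373
P(D|C) = 0.66·0.089 + 0.07·0.211 + 0.27·0.128 = 0.05874 + 0.01477 + 0.03456 = 0.10807
By total probability over the outer partition,
P(D) = 0.21·0.1153 + 0.63·0.19373 + 0.16·0.10807
      = 0.024213 + 0.1220499 + 0.0172912 = 0.1635541

P(D) ≈ 0.1636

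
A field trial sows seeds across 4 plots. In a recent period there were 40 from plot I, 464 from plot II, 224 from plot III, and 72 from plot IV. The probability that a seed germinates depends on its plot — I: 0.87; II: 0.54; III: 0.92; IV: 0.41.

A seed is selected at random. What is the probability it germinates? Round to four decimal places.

P(G) ≈ 0.6512

Total: 40 + 464 + 224 + 72 = 800.
P(I) = 40/800 = 0.05. P(II) = 464/800 = 0.58. P(III) = 224/800 = 0.28. P(IV) = 72/800 = 0.09.
Summing over the partition,
P(G) = P(G|I)·P(I) + P(G|II)·P(II) + P(G|III)·P(III) + P(G|IV)·P(IV)
      = 0.87·0.05 + 0.54·0.58 + 0.92·0.28 + 0.41·0.09
      = 0.0435 + 0.3132 + 0.2576 + 0.0369 = 0.6512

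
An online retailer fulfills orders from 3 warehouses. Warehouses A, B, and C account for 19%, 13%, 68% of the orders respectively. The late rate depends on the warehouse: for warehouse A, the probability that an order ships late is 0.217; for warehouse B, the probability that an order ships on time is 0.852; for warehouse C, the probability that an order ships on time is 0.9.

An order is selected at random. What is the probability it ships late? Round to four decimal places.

P(L) ≈ 0.1285

P(L|B) = 1 − 0.852 = 0.148.
P(L|C) = 1 − 0.9 = 0.1.
P(L) = P(L|A)·P(A) + P(L|B)·P(B) + P(L|C)·P(C)
      = 0.217·0.19 + 0.148·0.13 + 0.1·0.68
      = 0.04123 + 0.01924 + 0.068 = 0.12847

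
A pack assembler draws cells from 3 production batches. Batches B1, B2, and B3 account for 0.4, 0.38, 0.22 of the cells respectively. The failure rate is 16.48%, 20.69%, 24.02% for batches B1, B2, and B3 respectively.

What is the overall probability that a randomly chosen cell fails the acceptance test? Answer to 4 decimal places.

P(F) ≈ 0.1974

Using total probability over the partition,
P(F) = P(F|B1)·P(B1) + P(F|B2)·P(B2) + P(F|B3)·P(B3)
      = 0.1648·0.4 + 0.2069·0.38 + 0.2402·0.22
      = 0.06592 + 0.078622 + 0.052844 = 0.197386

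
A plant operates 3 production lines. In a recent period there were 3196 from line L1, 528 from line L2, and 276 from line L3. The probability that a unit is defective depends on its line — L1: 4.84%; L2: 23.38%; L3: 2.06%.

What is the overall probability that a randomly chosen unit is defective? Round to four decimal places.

0.0710

Total: 3196 + 528 + 276 = 4000.
P(L1) = 3196/4000 = 0.799. P(L2) = 528/4000 = 0.132. P(L3) = 276/4000 = 0.069.
By the law of total probability,
P(D) = P(D|L1)·P(L1) + P(D|L2)·P(L2) + P(D|L3)·P(L3)
      = 0.0484·0.799 + 0.2338·0.132 + 0.0206·0.069
      = 0.0386716 + 0.0308616 + 0.0014214 = 0.0709546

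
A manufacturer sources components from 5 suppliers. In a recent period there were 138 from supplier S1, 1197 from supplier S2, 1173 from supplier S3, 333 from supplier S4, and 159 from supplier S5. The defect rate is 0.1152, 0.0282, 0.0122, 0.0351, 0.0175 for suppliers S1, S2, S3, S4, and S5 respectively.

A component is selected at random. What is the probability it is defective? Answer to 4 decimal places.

Total: 138 + 1197 + 1173 + 333 + 159 = 3000.
P(S1) = 138/3000 = 0.046. P(S2) = 1197/3000 = 0.399. P(S3) = 1173/3000 = 0.391. P(S4) = 333/3000 = 0.111. P(S5) = 159/3000 = 0.053.
P(D) = P(D|S1)·P(S1) + P(D|S2)·P(S2) + P(D|S3)·P(S3) + P(D|S4)·P(S4) + P(D|S5)·P(S5)
      = 0.1152·0.046 + 0.0282·0.399 + 0.0122·0.391 + 0.0351·0.111 + 0.0175·0.053
      = 0.0052992 + 0.0112518 + 0.0047702 + 0.0038961 + 0.0009275 = 0.0261448

0.0261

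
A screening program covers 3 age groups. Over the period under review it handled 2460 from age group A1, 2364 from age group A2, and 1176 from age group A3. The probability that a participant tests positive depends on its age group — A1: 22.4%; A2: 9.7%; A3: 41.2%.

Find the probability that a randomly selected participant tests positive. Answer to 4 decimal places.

P(T) ≈ 0.2108

Total: 2460 + 2364 + 1176 = 6000.
P(A1) = 2460/6000 = 0.41. P(A2) = 2364/6000 = 0.394. P(A3) = 1176/6000 = 0.196.
By the law of total probability,
P(T) = P(T|A1)·P(A1) + P(T|A2)·P(A2) + P(T|A3)·P(A3)
      = 0.224·0.41 + 0.097·0.394 + 0.412·0.196
      = 0.09184 + 0.038218 + 0.080752 = 0.21081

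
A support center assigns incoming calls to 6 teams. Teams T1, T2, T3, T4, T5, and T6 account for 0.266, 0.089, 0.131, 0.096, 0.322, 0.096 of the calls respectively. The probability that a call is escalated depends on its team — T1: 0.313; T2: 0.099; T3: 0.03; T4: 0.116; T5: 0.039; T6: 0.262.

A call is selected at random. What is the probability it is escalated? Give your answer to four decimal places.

P(E) ≈ 0.1448

Summing over the partition,
P(E) = P(E|T1)·P(T1) + P(E|T2)·P(T2) + P(E|T3)·P(T3) + P(E|T4)·P(T4) + P(E|T5)·P(T5) + P(E|T6)·P(T6)
      = 0.313·0.266 + 0.099·0.089 + 0.03·0.131 + 0.116·0.096 + 0.039·0.322 + 0.262·0.096
      = 0.083258 + 0.008811 + 0.00393 + 0.011136 + 0.012558 + 0.025152 = 0.144845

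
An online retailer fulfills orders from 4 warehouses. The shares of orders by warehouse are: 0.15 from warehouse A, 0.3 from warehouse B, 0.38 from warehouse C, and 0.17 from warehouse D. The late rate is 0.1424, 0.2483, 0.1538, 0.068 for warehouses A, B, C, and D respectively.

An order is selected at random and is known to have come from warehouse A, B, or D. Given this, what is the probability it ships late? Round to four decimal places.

Let S = {A, B, D}.
P(S) = 0.15 + 0.3 + 0.17 = 0.62.
P(L ∩ S) = 0.1424·0.15 + 0.2483·0.3 + 0.068·0.17 = 0.02136 + 0.07449 + 0.01156 = 0.10741.
P(L | S) = 0.10741 / 0.62 = 0.173242…

P(L|S) ≈ 0.1732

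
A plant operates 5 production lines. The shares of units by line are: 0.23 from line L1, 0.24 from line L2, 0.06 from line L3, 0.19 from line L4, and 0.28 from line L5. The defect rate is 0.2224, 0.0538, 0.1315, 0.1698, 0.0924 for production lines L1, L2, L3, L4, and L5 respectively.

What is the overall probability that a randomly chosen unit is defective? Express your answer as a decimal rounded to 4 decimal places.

P(D) ≈ 0.1301

Using total probability over the partition,
P(D) = P(D|L1)·P(L1) + P(D|L2)·P(L2) + P(D|L3)·P(L3) + P(D|L4)·P(L4) + P(D|L5)·P(L5)
      = 0.2224·0.23 + 0.0538·0.24 + 0.1315·0.06 + 0.1698·0.19 + 0.0924·0.28
      = 0.051152 + 0.012912 + 0.00789 + 0.032262 + 0.025872 = 0.130088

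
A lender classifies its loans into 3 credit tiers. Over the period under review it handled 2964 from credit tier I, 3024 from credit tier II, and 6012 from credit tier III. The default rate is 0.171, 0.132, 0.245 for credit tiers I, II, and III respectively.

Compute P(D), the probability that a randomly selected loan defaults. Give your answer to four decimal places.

0.1982

Total: 2964 + 3024 + 6012 = 12000.
P(I) = 2964/12000 = 0.247. P(II) = 3024/12000 = 0.252. P(III) = 6012/12000 = 0.501.
P(D) = P(D|I)·P(I) + P(D|II)·P(II) + P(D|III)·P(III)
      = 0.171·0.247 + 0.132·0.252 + 0.245·0.501
      = 0.042237 + 0.033264 + 0.122745 = 0.198246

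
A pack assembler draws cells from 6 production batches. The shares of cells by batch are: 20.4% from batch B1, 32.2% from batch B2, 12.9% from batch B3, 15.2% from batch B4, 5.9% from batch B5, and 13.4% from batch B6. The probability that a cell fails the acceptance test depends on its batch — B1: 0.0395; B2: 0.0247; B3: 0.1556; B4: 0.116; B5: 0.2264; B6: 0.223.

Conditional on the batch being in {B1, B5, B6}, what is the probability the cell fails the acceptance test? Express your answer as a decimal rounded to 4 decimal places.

Let S = {B1, B5, B6}.
P(S) = 0.204 + 0.059 + 0.134 = 0.397.
P(F ∩ S) = 0.0395·0.204 + 0.2264·0.059 + 0.223·0.134 = 0.008058 + 0.0133576 + 0.029882 = 0.0512976.
P(F | S) = 0.0512976 / 0.397 = 0.129213…

0.1292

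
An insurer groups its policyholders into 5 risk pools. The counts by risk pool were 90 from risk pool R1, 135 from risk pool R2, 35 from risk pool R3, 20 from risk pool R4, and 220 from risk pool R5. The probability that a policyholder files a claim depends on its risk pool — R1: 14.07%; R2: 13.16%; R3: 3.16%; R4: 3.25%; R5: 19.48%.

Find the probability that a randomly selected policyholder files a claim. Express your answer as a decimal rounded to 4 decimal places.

Total: 90 + 135 + 35 + 20 + 220 = 500.
P(R1) = 90/500 = 0.18. P(R2) = 135/500 = 0.27. P(R3) = 35/500 = 0.07. P(R4) = 20/500 = 0.04. P(R5) = 220/500 = 0.44.
Using total probability over the partition,
P(C) = P(C|R1)·P(R1) + P(C|R2)·P(R2) + P(C|R3)·P(R3) + P(C|R4)·P(R4) + P(C|R5)·P(R5)
      = 0.1407·0.18 + 0.1316·0.27 + 0.0316·0.07 + 0.0325·0.04 + 0.1948·0.44
      = 0.025326 + 0.035532 + 0.002212 + 0.0013 + 0.085712 = 0.150082

0.1501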